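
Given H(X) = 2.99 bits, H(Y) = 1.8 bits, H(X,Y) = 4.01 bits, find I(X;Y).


I(X;Y) = H(X) + H(Y) - H(X,Y) = 2.99 + 1.8 - 4.01 = 0.78

0.78 bits


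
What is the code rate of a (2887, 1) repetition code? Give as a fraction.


Rate = k/n = 1/2887

1/2887


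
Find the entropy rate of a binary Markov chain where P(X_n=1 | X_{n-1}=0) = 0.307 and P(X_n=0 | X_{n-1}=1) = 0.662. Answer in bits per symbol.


Stationary distribution: pi_0 = p10/(p01+p10) = 0.6832, pi_1 = 0.3168. Entropy rate H' = pi_0*H(p01) + pi_1*H(p10) = 0.6832*0.8897 + 0.3168*0.9229 = 0.9002

0.9002 bits/symbol


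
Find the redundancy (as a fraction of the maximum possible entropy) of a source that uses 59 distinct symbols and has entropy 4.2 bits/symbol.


H_max = log2(K) = log2(59) = 5.8826 bits/symbol. Redundancy = 1 - H/H_max = 1 - 4.2/5.8826 = 1 - 0.714 = 0.286

0.286


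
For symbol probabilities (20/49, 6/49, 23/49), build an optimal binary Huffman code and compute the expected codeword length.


Huffman construction (repeatedly merge the two least-probable nodes; each merge adds 1 bit to every symbol beneath it): 6/49 + 20/49 = 26/49; 23/49 + 26/49 = 1. Resulting codeword lengths (in the order the probabilities were given): (2, 2, 1). L_avg = sum(p_i * l_i) = 20/49*2 + 6/49*2 + 23/49*1 = 75/49 = 1.5306

1.5306 bits


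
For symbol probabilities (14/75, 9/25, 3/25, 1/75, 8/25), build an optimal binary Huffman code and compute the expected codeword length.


Huffman construction (repeatedly merge the two least-probable nodes; each merge adds 1 bit to every symbol beneath it): 1/75 + 3/25 = 2/15; 2/15 + 14/75 = 8/25; 8/25 + 8/25 = 16/25; 9/25 + 16/25 = 1. Resulting codeword lengths (in the order the probabilities were given): (3, 1, 4, 4, 2). L_avg = sum(p_i * l_i) = 14/75*3 + 9/25*1 + 3/25*4 + 1/75*4 + 8/25*2 = 157/75 = 2.0933

2.0933 bits


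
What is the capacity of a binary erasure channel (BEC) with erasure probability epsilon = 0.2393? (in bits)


C = 1 - epsilon = 1 - 0.2393 = 0.7607

0.7607 bits


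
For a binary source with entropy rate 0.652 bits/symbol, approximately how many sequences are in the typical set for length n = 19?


log2|A_typical| = nH = 19 * 0.652 = 12.388, so |A_typical| ~ 2^12.388 = 5.360e+03

5.360e+03


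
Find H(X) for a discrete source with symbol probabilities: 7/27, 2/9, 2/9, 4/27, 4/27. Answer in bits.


H = -sum(p_i * log2(p_i)). Terms: -(7/27)*log2(7/27) = 0.504916; -(2/9)*log2(2/9) = 0.482206; -(2/9)*log2(2/9) = 0.482206; -(4/27)*log2(4/27) = 0.408131; -(4/27)*log2(4/27) = 0.408131. H = 0.504916 + 0.482206 + 0.482206 + 0.408131 + 0.408131 = 2.2856

2.2856 bits


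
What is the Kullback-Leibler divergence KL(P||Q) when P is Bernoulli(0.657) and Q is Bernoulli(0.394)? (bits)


KL = p*log2(p/q) + (1-p)*log2((1-p)/(1-q)) = 0.657*log2(0.657/0.394) + 0.343*log2(0.343/0.606) = 0.203

0.203 bits


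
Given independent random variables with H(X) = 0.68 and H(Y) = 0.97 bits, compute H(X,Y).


For independent variables, H(X,Y) = H(X) + H(Y) = 0.68 + 0.97 = 1.65

1.65 bits


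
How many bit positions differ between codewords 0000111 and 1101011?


Count differing positions: ^ ^ . ^ ^ . . = 4 differences

4


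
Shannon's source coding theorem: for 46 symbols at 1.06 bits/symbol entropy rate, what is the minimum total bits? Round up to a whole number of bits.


Minimum bits >= n * H = 46 * 1.06 = 48.76, rounded up to a whole number of bits = 49

49 bits


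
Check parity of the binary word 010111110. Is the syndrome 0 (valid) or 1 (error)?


Syndrome = XOR of all bits = 0 XOR 1 XOR 0 XOR 1 XOR 1 XOR 1 XOR 1 XOR 1 XOR 0 = 0

0


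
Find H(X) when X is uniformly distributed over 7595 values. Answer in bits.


H = log2(n) = log2(7595) = 12.8908

12.8908 bits


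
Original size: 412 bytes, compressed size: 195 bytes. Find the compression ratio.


Ratio = original / compressed = 412 / 195 = 2.1128

2.1128


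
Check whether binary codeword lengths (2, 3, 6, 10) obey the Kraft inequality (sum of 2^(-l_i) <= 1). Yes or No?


Kraft sum = sum(2^(-l_i)) = 0.3916, need <= 1. Result: satisfied (a binary prefix-free code with these lengths exists)

Yes


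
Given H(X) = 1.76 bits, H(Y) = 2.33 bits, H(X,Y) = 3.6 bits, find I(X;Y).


I(X;Y) = H(X) + H(Y) - H(X,Y) = 1.76 + 2.33 - 3.6 = 0.49

0.49 bits


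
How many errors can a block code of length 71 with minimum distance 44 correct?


Correction capability = floor((d-1)/2) = floor((44-1)/2) = 21

21 errors


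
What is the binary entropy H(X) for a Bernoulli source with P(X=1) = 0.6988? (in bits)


H = -p*log2(p) - (1-p)*log2(1-p). -0.6988*log2(0.6988) = 0.361313; -0.3012*log2(0.3012) = 0.521439. H = 0.361313 + 0.521439 = 0.8828

0.8828 bits


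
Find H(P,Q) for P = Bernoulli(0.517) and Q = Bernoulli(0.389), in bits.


H(P,Q) = -p*log2(q) - (1-p)*log2(1-q). -0.517*log2(0.389) = 0.704236; -0.483*log2(0.611) = 0.343295. H(P,Q) = 0.704236 + 0.343295 = 1.0475

1.0475 bits


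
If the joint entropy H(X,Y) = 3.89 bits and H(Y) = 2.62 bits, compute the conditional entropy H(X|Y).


H(X|Y) = H(X,Y) - H(Y) = 3.89 - 2.62 = 1.27

1.27 bits


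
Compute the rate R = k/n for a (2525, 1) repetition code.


Rate = k/n = 1/2525

1/2525


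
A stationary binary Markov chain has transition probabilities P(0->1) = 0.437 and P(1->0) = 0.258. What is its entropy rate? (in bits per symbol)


Stationary distribution: pi_0 = p10/(p01+p10) = 0.3712, pi_1 = 0.6288. Entropy rate H' = pi_0*H(p01) + pi_1*H(p10) = 0.3712*0.9885 + 0.6288*0.8237 = 0.8849

0.8849 bits/symbol


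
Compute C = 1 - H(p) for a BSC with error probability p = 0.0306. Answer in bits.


H(p) = -p*log2(p) - (1-p)*log2(1-p) = -0.0306*log2(0.0306) - 0.9694*log2(0.9694) = 0.153928 + 0.043464 = 0.1974. C = 1 - H(p) = 1 - 0.1974 = 0.8026

0.8026 bits


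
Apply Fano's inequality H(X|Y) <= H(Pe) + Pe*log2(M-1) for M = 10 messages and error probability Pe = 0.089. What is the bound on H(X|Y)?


H(Pe) = -Pe*log2(Pe) - (1-Pe)*log2(1-Pe) = -0.089*log2(0.089) - 0.911*log2(0.911) = 0.310615 + 0.122509 = 0.4331. Pe*log2(M-1) = 0.089*log2(9) = 0.282123. Bound = H(Pe) + Pe*log2(M-1) = 0.310615 + 0.122509 + 0.282123 = 0.7152

0.7152 bits


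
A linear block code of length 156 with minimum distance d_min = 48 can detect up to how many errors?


Detection capability = d_min - 1 = 48 - 1 = 47

47 errors


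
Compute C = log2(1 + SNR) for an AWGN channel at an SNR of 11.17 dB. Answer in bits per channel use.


SNR_linear = 10^(11.17/10) = 13.0918; C = log2(1 + SNR_linear) = log2(1 + 13.0918) = 3.8168

3.8168 bits/channel use


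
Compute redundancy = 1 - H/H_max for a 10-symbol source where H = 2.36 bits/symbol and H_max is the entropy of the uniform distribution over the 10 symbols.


H_max = log2(K) = log2(10) = 3.3219 bits/symbol. Redundancy = 1 - H/H_max = 1 - 2.36/3.3219 = 1 - 0.7104 = 0.2896

0.2896


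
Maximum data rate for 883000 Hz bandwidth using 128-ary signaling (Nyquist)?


Rate = 2 * B * log2(M) = 2 * 883000 * 7.0 = 12362000.0

12362000.0 bps


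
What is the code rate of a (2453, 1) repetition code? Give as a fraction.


Rate = k/n = 1/2453

1/2453


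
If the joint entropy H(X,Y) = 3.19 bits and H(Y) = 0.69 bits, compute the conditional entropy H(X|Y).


H(X|Y) = H(X,Y) - H(Y) = 3.19 - 0.69 = 2.5

2.5 bits


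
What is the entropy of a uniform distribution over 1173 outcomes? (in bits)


H = log2(n) = log2(1173) = 10.196

10.196 bits


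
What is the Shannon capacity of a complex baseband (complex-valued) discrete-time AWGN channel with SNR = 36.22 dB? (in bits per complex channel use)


SNR_linear = 10^(36.22/10) = 4187.9357; C = log2(1 + SNR_linear) = log2(1 + 4187.9357) = 12.0324

12.0324 bits/channel use


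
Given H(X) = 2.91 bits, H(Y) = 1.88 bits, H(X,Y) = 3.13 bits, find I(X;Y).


I(X;Y) = H(X) + H(Y) - H(X,Y) = 2.91 + 1.88 - 3.13 = 1.66

1.66 bits


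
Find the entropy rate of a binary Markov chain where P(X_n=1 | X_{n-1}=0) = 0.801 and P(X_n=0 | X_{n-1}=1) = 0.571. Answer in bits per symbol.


Stationary distribution: pi_0 = p10/(p01+p10) = 0.4162, pi_1 = 0.5838. Entropy rate H' = pi_0*H(p01) + pi_1*H(p10) = 0.4162*0.7199 + 0.5838*0.9854 = 0.8749

0.8749 bits/symbol


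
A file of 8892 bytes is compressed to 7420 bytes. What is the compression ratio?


Ratio = original / compressed = 8892 / 7420 = 1.1984

1.1984


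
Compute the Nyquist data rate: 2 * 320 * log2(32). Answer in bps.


Rate = 2 * B * log2(M) = 2 * 320 * 5.0 = 3200.0

3200.0 bps


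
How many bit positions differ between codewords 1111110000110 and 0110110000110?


Count differing positions: ^ . . ^ . . . . . . . . . = 2 differences

2


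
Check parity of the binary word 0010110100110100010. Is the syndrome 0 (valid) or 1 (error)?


Syndrome = XOR of all bits = 0 XOR 0 XOR 1 XOR 0 XOR 1 XOR 1 XOR 0 XOR 1 XOR 0 XOR 0 XOR 1 XOR 1 XOR 0 XOR 1 XOR 0 XOR 0 XOR 0 XOR 1 XOR 0 = 0

0


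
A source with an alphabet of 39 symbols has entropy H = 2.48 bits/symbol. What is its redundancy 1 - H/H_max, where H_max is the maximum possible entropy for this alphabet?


H_max = log2(K) = log2(39) = 5.2854 bits/symbol. Redundancy = 1 - H/H_max = 1 - 2.48/5.2854 = 1 - 0.4692 = 0.5308

0.5308


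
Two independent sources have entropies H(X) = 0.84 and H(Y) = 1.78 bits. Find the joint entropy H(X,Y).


For independent variables, H(X,Y) = H(X) + H(Y) = 0.84 + 1.78 = 2.62

2.62 bits


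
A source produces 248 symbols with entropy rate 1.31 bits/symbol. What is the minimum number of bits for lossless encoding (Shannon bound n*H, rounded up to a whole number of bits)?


Minimum bits >= n * H = 248 * 1.31 = 324.88, rounded up to a whole number of bits = 325

325 bits


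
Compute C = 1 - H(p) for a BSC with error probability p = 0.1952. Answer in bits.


H(p) = -p*log2(p) - (1-p)*log2(1-p) = -0.1952*log2(0.1952) - 0.8048*log2(0.8048) = 0.460082 + 0.252142 = 0.7122. C = 1 - H(p) = 1 - 0.7122 = 0.2878

0.2878 bits


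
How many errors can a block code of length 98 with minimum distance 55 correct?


Correction capability = floor((d-1)/2) = floor((55-1)/2) = 27

27 errors


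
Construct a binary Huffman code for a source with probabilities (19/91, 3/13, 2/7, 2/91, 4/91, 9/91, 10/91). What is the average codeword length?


Huffman construction (repeatedly merge the two least-probable nodes; each merge adds 1 bit to every symbol beneath it): 2/91 + 4/91 = 6/91; 6/91 + 9/91 = 15/91; 10/91 + 15/91 = 25/91; 19/91 + 3/13 = 40/91; 25/91 + 2/7 = 51/91; 40/91 + 51/91 = 1. Resulting codeword lengths (in the order the probabilities were given): (2, 2, 2, 5, 5, 4, 3). L_avg = sum(p_i * l_i) = 19/91*2 + 3/13*2 + 2/7*2 + 2/91*5 + 4/91*5 + 9/91*4 + 10/91*3 = 228/91 = 2.5055

2.5055 bits


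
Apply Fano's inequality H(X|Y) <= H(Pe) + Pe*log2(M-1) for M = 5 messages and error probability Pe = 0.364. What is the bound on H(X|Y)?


H(Pe) = -Pe*log2(Pe) - (1-Pe)*log2(1-Pe) = -0.364*log2(0.364) - 0.636*log2(0.636) = 0.530708 + 0.415245 = 0.946. Pe*log2(M-1) = 0.364*log2(4) = 0.728000. Bound = H(Pe) + Pe*log2(M-1) = 0.530708 + 0.415245 + 0.728000 = 1.674

1.674 bits


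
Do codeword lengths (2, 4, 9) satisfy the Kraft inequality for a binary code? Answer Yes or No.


Kraft sum = sum(2^(-l_i)) = 0.3145, need <= 1. Result: satisfied (a binary prefix-free code with these lengths exists)

Yes


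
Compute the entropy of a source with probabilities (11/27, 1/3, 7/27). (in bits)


H = -sum(p_i * log2(p_i)). Terms: -(11/27)*log2(11/27) = 0.527778; -(1/3)*log2(1/3) = 0.528321; -(7/27)*log2(7/27) = 0.504916. H = 0.527778 + 0.528321 + 0.504916 = 1.561

1.561 bits


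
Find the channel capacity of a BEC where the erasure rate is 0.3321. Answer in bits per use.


C = 1 - epsilon = 1 - 0.3321 = 0.6679

0.6679 bits


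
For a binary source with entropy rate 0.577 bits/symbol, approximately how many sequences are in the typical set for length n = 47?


log2|A_typical| = nH = 47 * 0.577 = 27.119, so |A_typical| ~ 2^27.119 = 1.458e+08

1.458e+08


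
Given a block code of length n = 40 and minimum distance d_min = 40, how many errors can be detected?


Detection capability = d_min - 1 = 40 - 1 = 39

39 errors


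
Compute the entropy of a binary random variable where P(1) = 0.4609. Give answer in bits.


H = -p*log2(p) - (1-p)*log2(1-p). -0.4609*log2(0.4609) = 0.515044; -0.5391*log2(0.5391) = 0.480540. H = 0.515044 + 0.480540 = 0.9956

0.9956 bits


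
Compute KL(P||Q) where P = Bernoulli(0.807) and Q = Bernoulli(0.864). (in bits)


KL = p*log2(p/q) + (1-p)*log2((1-p)/(1-q)) = 0.807*log2(0.807/0.864) + 0.193*log2(0.193/0.136) = 0.018

0.018 bits


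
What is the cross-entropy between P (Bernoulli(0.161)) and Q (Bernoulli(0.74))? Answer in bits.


H(P,Q) = -p*log2(q) - (1-p)*log2(1-q). -0.161*log2(0.74) = 0.069939; -0.839*log2(0.26) = 1.630526. H(P,Q) = 0.069939 + 1.630526 = 1.7005

1.7005 bits


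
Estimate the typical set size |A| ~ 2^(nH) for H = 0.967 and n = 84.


log2|A_typical| = nH = 84 * 0.967 = 81.228, so |A_typical| ~ 2^81.228 = 2.832e+24

2.832e+24


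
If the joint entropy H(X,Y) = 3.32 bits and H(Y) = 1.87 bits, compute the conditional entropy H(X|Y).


H(X|Y) = H(X,Y) - H(Y) = 3.32 - 1.87 = 1.45

1.45 bits


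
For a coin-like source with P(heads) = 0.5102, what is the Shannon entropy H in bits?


H = -p*log2(p) - (1-p)*log2(1-p). -0.5102*log2(0.5102) = 0.495335; -0.4898*log2(0.4898) = 0.504364. H = 0.495335 + 0.504364 = 0.9997

0.9997 bits


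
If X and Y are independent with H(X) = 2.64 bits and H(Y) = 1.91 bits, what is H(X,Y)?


For independent variables, H(X,Y) = H(X) + H(Y) = 2.64 + 1.91 = 4.55

4.55 bits


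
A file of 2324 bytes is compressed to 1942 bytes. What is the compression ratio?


Ratio = original / compressed = 2324 / 1942 = 1.1967

1.1967


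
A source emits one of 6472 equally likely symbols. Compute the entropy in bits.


H = log2(n) = log2(6472) = 12.66

12.66 bits


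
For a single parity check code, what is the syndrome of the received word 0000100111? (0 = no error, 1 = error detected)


Syndrome = XOR of all bits = 0 XOR 0 XOR 0 XOR 0 XOR 1 XOR 0 XOR 0 XOR 1 XOR 1 XOR 1 = 0

0


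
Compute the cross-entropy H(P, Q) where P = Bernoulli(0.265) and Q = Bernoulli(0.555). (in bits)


H(P,Q) = -p*log2(q) - (1-p)*log2(1-q). -0.265*log2(0.555) = 0.225102; -0.735*log2(0.445) = 0.858570. H(P,Q) = 0.225102 + 0.858570 = 1.0837

1.0837 bits


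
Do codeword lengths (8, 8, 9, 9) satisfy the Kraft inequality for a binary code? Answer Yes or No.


Kraft sum = sum(2^(-l_i)) = 0.0117, need <= 1. Result: satisfied (a binary prefix-free code with these lengths exists)

Yes


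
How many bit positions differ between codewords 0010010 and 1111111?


Count differing positions: ^ ^ . ^ ^ . ^ = 5 differences

5


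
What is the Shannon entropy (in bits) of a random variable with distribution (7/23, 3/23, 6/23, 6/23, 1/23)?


H = -sum(p_i * log2(p_i)). Terms: -(7/23)*log2(7/23) = 0.522324; -(3/23)*log2(3/23) = 0.383296; -(6/23)*log2(6/23) = 0.505722; -(6/23)*log2(6/23) = 0.505722; -(1/23)*log2(1/23) = 0.196677. H = 0.522324 + 0.383296 + 0.505722 + 0.505722 + 0.196677 = 2.1137

2.1137 bits


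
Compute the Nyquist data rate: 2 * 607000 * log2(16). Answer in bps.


Rate = 2 * B * log2(M) = 2 * 607000 * 4.0 = 4856000.0

4856000.0 bps


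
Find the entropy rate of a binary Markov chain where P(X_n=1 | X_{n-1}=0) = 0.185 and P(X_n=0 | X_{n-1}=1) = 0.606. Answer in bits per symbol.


Stationary distribution: pi_0 = p10/(p01+p10) = 0.7661, pi_1 = 0.2339. Entropy rate H' = pi_0*H(p01) + pi_1*H(p10) = 0.7661*0.6909 + 0.2339*0.9673 = 0.7555

0.7555 bits/symbol


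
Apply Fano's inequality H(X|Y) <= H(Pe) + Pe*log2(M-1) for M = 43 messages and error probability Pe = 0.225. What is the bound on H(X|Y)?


H(Pe) = -Pe*log2(Pe) - (1-Pe)*log2(1-Pe) = -0.225*log2(0.225) - 0.775*log2(0.775) = 0.484201 + 0.284992 = 0.7692. Pe*log2(M-1) = 0.225*log2(42) = 1.213271. Bound = H(Pe) + Pe*log2(M-1) = 0.484201 + 0.284992 + 1.213271 = 1.9825

1.9825 bits


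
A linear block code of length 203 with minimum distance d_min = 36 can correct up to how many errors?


Correction capability = floor((d-1)/2) = floor((36-1)/2) = 17

17 errors


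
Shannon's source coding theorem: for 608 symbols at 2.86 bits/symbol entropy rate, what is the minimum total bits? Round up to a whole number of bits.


Minimum bits >= n * H = 608 * 2.86 = 1738.88, rounded up to a whole number of bits = 1739

1739 bits


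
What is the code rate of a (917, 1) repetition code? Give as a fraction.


Rate = k/n = 1/917

1/917


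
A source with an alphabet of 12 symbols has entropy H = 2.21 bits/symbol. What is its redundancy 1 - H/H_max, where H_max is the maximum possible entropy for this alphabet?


H_max = log2(K) = log2(12) = 3.585 bits/symbol. Redundancy = 1 - H/H_max = 1 - 2.21/3.585 = 1 - 0.6165 = 0.3835

0.3835


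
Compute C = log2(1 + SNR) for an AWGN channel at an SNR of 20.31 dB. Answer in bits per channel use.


SNR_linear = 10^(20.31/10) = 107.3989; C = log2(1 + SNR_linear) = log2(1 + 107.3989) = 6.7602

6.7602 bits/channel use


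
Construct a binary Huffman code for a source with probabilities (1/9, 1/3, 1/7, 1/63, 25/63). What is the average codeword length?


Huffman construction (repeatedly merge the two least-probable nodes; each merge adds 1 bit to every symbol beneath it): 1/63 + 1/9 = 8/63; 8/63 + 1/7 = 17/63; 17/63 + 1/3 = 38/63; 25/63 + 38/63 = 1. Resulting codeword lengths (in the order the probabilities were given): (4, 2, 3, 4, 1). L_avg = sum(p_i * l_i) = 1/9*4 + 1/3*2 + 1/7*3 + 1/63*4 + 25/63*1 = 2

2.0 bits


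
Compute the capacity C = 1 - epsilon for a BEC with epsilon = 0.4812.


C = 1 - epsilon = 1 - 0.4812 = 0.5188

0.5188 bits


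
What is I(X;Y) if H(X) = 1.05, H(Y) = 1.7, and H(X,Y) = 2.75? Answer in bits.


I(X;Y) = H(X) + H(Y) - H(X,Y) = 1.05 + 1.7 - 2.75 = 0.0

0.0 bits


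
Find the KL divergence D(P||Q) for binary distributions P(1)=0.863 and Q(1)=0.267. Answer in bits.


KL = p*log2(p/q) + (1-p)*log2((1-p)/(1-q)) = 0.863*log2(0.863/0.267) + 0.137*log2(0.137/0.733) = 1.1292

1.1292 bits


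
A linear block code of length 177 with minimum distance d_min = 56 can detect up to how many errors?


Detection capability = d_min - 1 = 56 - 1 = 55

55 errors


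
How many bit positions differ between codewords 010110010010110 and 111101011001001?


Count differing positions: ^ . ^ . ^ ^ . . ^ . ^ ^ ^ ^ ^ = 10 differences

10


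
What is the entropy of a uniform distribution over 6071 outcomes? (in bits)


H = log2(n) = log2(6071) = 12.5677

12.5677 bits


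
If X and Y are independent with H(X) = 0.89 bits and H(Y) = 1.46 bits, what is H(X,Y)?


For independent variables, H(X,Y) = H(X) + H(Y) = 0.89 + 1.46 = 2.35

2.35 bits


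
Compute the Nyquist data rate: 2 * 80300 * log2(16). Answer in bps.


Rate = 2 * B * log2(M) = 2 * 80300 * 4.0 = 642400.0

642400.0 bps


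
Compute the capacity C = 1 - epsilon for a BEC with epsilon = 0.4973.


C = 1 - epsilon = 1 - 0.4973 = 0.5027

0.5027 bits


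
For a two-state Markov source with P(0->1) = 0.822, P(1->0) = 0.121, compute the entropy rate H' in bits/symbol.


Stationary distribution: pi_0 = p10/(p01+p10) = 0.1283, pi_1 = 0.8717. Entropy rate H' = pi_0*H(p01) + pi_1*H(p10) = 0.1283*0.6757 + 0.8717*0.5322 = 0.5506

0.5506 bits/symbol


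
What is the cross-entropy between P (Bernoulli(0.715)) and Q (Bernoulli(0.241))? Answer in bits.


H(P,Q) = -p*log2(q) - (1-p)*log2(1-q). -0.715*log2(0.241) = 1.467820; -0.285*log2(0.759) = 0.113381. H(P,Q) = 1.467820 + 0.113381 = 1.5812

1.5812 bits


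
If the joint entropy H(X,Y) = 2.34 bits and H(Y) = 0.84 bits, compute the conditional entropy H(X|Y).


H(X|Y) = H(X,Y) - H(Y) = 2.34 - 0.84 = 1.5

1.5 bits


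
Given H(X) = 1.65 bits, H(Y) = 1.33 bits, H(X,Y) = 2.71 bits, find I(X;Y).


I(X;Y) = H(X) + H(Y) - H(X,Y) = 1.65 + 1.33 - 2.71 = 0.27

0.27 bits


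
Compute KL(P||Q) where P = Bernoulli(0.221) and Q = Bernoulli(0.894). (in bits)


KL = p*log2(p/q) + (1-p)*log2((1-p)/(1-q)) = 0.221*log2(0.221/0.894) + 0.779*log2(0.779/0.106) = 1.796

1.796 bits


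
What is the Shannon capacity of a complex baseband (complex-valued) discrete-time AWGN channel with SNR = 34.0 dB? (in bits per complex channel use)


SNR_linear = 10^(34.0/10) = 2511.8864; C = log2(1 + SNR_linear) = log2(1 + 2511.8864) = 11.2951

11.2951 bits/channel use


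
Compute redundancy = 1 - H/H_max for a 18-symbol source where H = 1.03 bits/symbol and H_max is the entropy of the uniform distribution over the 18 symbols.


H_max = log2(K) = log2(18) = 4.1699 bits/symbol. Redundancy = 1 - H/H_max = 1 - 1.03/4.1699 = 1 - 0.247 = 0.753

0.753


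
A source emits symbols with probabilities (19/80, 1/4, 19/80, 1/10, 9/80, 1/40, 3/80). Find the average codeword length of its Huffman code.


Huffman construction (repeatedly merge the two least-probable nodes; each merge adds 1 bit to every symbol beneath it): 1/40 + 3/80 = 1/16; 1/16 + 1/10 = 13/80; 9/80 + 13/80 = 11/40; 19/80 + 19/80 = 19/40; 1/4 + 11/40 = 21/40; 19/40 + 21/40 = 1. Resulting codeword lengths (in the order the probabilities were given): (2, 2, 2, 4, 3, 5, 5). L_avg = sum(p_i * l_i) = 19/80*2 + 1/4*2 + 19/80*2 + 1/10*4 + 9/80*3 + 1/40*5 + 3/80*5 = 5/2 = 2.5

2.5 bits


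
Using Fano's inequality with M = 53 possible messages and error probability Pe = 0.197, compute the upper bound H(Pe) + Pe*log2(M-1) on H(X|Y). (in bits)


H(Pe) = -Pe*log2(Pe) - (1-Pe)*log2(1-Pe) = -0.197*log2(0.197) - 0.803*log2(0.803) = 0.461715 + 0.254172 = 0.7159. Pe*log2(M-1) = 0.197*log2(52) = 1.122987. Bound = H(Pe) + Pe*log2(M-1) = 0.461715 + 0.254172 + 1.122987 = 1.8389

1.8389 bits


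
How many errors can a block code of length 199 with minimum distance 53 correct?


Correction capability = floor((d-1)/2) = floor((53-1)/2) = 26

26 errors


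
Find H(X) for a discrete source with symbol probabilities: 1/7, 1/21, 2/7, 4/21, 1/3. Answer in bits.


H = -sum(p_i * log2(p_i)). Terms: -(1/7)*log2(1/7) = 0.401051; -(1/21)*log2(1/21) = 0.209158; -(2/7)*log2(2/7) = 0.516387; -(4/21)*log2(4/21) = 0.455680; -(1/3)*log2(1/3) = 0.528321. H = 0.401051 + 0.209158 + 0.516387 + 0.455680 + 0.528321 = 2.1106

2.1106 bits


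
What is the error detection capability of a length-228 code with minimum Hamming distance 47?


Detection capability = d_min - 1 = 47 - 1 = 46

46 errors


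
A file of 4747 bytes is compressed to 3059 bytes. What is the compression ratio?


Ratio = original / compressed = 4747 / 3059 = 1.5518

1.5518


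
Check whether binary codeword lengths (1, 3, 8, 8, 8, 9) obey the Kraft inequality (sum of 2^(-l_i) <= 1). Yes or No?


Kraft sum = sum(2^(-l_i)) = 0.6387, need <= 1. Result: satisfied (a binary prefix-free code with these lengths exists)

Yes


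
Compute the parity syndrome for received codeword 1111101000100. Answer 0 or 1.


Syndrome = XOR of all bits = 1 XOR 1 XOR 1 XOR 1 XOR 1 XOR 0 XOR 1 XOR 0 XOR 0 XOR 0 XOR 1 XOR 0 XOR 0 = 1

1


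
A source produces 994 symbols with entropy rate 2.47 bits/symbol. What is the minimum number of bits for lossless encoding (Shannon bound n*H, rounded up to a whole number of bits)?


Minimum bits >= n * H = 994 * 2.47 = 2455.18, rounded up to a whole number of bits = 2456

2456 bits


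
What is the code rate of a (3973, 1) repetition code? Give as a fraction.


Rate = k/n = 1/3973

1/3973


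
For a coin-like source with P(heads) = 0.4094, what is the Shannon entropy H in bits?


H = -p*log2(p) - (1-p)*log2(1-p). -0.4094*log2(0.4094) = 0.527478; -0.5906*log2(0.5906) = 0.448706. H = 0.527478 + 0.448706 = 0.9762

0.9762 bits


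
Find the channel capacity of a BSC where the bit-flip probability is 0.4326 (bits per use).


H(p) = -p*log2(p) - (1-p)*log2(1-p) = -0.4326*log2(0.4326) - 0.5674*log2(0.5674) = 0.522968 + 0.463885 = 0.9869. C = 1 - H(p) = 1 - 0.9869 = 0.0131

0.0131 bits


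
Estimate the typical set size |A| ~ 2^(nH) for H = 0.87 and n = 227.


log2|A_typical| = nH = 227 * 0.87 = 197.49, so |A_typical| ~ 2^197.49 = 2.821e+59

2.821e+59


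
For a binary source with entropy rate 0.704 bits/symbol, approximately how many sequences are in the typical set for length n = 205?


log2|A_typical| = nH = 205 * 0.704 = 144.32, so |A_typical| ~ 2^144.32 = 2.784e+43

2.784e+43


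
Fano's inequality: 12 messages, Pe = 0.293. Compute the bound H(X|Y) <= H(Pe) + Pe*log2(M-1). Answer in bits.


H(Pe) = -Pe*log2(Pe) - (1-Pe)*log2(1-Pe) = -0.293*log2(0.293) - 0.707*log2(0.707) = 0.518911 + 0.353654 = 0.8726. Pe*log2(M-1) = 0.293*log2(11) = 1.013613. Bound = H(Pe) + Pe*log2(M-1) = 0.518911 + 0.353654 + 1.013613 = 1.8862

1.8862 bits


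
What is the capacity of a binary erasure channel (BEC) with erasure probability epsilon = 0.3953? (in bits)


C = 1 - epsilon = 1 - 0.3953 = 0.6047

0.6047 bits


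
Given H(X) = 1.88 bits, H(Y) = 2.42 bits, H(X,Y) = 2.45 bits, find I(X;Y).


I(X;Y) = H(X) + H(Y) - H(X,Y) = 1.88 + 2.42 - 2.45 = 1.85

1.85 bits


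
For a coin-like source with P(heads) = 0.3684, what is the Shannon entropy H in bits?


H = -p*log2(p) - (1-p)*log2(1-p). -0.3684*log2(0.3684) = 0.530737; -0.6316*log2(0.6316) = 0.418698. H = 0.530737 + 0.418698 = 0.9494

0.9494 bits


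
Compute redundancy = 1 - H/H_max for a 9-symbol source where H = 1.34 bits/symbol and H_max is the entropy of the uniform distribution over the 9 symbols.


H_max = log2(K) = log2(9) = 3.1699 bits/symbol. Redundancy = 1 - H/H_max = 1 - 1.34/3.1699 = 1 - 0.4227 = 0.5773

0.5773


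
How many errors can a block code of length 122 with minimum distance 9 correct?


Correction capability = floor((d-1)/2) = floor((9-1)/2) = 4

4 errors


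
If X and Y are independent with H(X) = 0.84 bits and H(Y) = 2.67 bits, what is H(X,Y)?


For independent variables, H(X,Y) = H(X) + H(Y) = 0.84 + 2.67 = 3.51

3.51 bits


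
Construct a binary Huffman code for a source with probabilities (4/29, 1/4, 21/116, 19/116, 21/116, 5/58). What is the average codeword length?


Huffman construction (repeatedly merge the two least-probable nodes; each merge adds 1 bit to every symbol beneath it): 5/58 + 4/29 = 13/58; 19/116 + 21/116 = 10/29; 21/116 + 13/58 = 47/116; 1/4 + 10/29 = 69/116; 47/116 + 69/116 = 1. Resulting codeword lengths (in the order the probabilities were given): (3, 2, 3, 3, 2, 3). L_avg = sum(p_i * l_i) = 4/29*3 + 1/4*2 + 21/116*3 + 19/116*3 + 21/116*2 + 5/58*3 = 149/58 = 2.569

2.569 bits


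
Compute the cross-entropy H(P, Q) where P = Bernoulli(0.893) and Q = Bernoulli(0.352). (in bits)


H(P,Q) = -p*log2(q) - (1-p)*log2(1-q). -0.893*log2(0.352) = 1.345173; -0.107*log2(0.648) = 0.066975. H(P,Q) = 1.345173 + 0.066975 = 1.4121

1.4121 bits


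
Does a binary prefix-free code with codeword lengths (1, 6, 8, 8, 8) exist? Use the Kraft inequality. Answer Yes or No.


Kraft sum = sum(2^(-l_i)) = 0.5273, need <= 1. Result: satisfied (a binary prefix-free code with these lengths exists)

Yes


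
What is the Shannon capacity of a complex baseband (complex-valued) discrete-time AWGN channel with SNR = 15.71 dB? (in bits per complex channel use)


SNR_linear = 10^(15.71/10) = 37.2392; C = log2(1 + SNR_linear) = log2(1 + 37.2392) = 5.257

5.257 bits/channel use


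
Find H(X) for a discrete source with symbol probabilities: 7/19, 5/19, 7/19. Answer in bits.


H = -sum(p_i * log2(p_i)). Terms: -(7/19)*log2(7/19) = 0.530737; -(5/19)*log2(5/19) = 0.506842; -(7/19)*log2(7/19) = 0.530737. H = 0.530737 + 0.506842 + 0.530737 = 1.5683

1.5683 bits


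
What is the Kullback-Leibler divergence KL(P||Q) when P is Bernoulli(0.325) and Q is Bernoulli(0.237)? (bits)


KL = p*log2(p/q) + (1-p)*log2((1-p)/(1-q)) = 0.325*log2(0.325/0.237) + 0.675*log2(0.675/0.763) = 0.0287

0.0287 bits


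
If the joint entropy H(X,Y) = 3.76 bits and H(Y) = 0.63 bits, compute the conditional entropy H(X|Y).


H(X|Y) = H(X,Y) - H(Y) = 3.76 - 0.63 = 3.13

3.13 bits


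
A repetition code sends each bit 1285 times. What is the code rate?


Rate = k/n = 1/1285

1/1285


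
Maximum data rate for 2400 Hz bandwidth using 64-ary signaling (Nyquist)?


Rate = 2 * B * log2(M) = 2 * 2400 * 6.0 = 28800.0

28800.0 bps


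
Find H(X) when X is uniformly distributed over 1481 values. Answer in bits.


H = log2(n) = log2(1481) = 10.5324

10.5324 bits


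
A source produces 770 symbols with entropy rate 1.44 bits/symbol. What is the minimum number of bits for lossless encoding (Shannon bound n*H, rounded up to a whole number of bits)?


Minimum bits >= n * H = 770 * 1.44 = 1108.8, rounded up to a whole number of bits = 1109

1109 bits


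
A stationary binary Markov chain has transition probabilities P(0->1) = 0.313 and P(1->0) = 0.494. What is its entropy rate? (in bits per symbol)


Stationary distribution: pi_0 = p10/(p01+p10) = 0.6121, pi_1 = 0.3879. Entropy rate H' = pi_0*H(p01) + pi_1*H(p10) = 0.6121*0.8966 + 0.3879*0.9999 = 0.9367

0.9367 bits/symbol


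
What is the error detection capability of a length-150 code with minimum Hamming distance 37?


Detection capability = d_min - 1 = 37 - 1 = 36

36 errors


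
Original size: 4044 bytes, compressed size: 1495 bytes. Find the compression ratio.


Ratio = original / compressed = 4044 / 1495 = 2.705

2.705


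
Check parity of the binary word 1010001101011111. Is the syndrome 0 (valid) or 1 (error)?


Syndrome = XOR of all bits = 1 XOR 0 XOR 1 XOR 0 XOR 0 XOR 0 XOR 1 XOR 1 XOR 0 XOR 1 XOR 0 XOR 1 XOR 1 XOR 1 XOR 1 XOR 1 = 0

0


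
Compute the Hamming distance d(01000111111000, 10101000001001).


Count differing positions: ^ ^ ^ . ^ ^ ^ ^ ^ ^ . . . ^ = 10 differences

10


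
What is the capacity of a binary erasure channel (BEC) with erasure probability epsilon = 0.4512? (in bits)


C = 1 - epsilon = 1 - 0.4512 = 0.5488

0.5488 bits


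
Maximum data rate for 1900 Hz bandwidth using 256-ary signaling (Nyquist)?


Rate = 2 * B * log2(M) = 2 * 1900 * 8.0 = 30400.0

30400.0 bps


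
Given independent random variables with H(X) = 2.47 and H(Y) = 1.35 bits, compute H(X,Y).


For independent variables, H(X,Y) = H(X) + H(Y) = 2.47 + 1.35 = 3.82

3.82 bits


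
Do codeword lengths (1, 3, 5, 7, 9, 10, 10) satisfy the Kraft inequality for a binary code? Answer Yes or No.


Kraft sum = sum(2^(-l_i)) = 0.668, need <= 1. Result: satisfied (a binary prefix-free code with these lengths exists)

Yes


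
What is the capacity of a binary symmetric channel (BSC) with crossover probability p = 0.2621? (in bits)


H(p) = -p*log2(p) - (1-p)*log2(1-p) = -0.2621*log2(0.2621) - 0.7379*log2(0.7379) = 0.506328 + 0.323571 = 0.8299. C = 1 - H(p) = 1 - 0.8299 = 0.1701

0.1701 bits


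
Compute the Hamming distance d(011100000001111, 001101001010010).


Count differing positions: . ^ . . . ^ . . ^ . ^ ^ ^ . ^ = 7 differences

7


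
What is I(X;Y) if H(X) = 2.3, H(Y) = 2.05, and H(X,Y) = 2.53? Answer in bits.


I(X;Y) = H(X) + H(Y) - H(X,Y) = 2.3 + 2.05 - 2.53 = 1.82

1.82 bits


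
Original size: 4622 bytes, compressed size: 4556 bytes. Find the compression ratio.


Ratio = original / compressed = 4622 / 4556 = 1.0145

1.0145


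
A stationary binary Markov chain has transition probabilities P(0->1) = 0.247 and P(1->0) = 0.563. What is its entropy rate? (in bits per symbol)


Stationary distribution: pi_0 = p10/(p01+p10) = 0.6951, pi_1 = 0.3049. Entropy rate H' = pi_0*H(p01) + pi_1*H(p10) = 0.6951*0.8065 + 0.3049*0.9885 = 0.862

0.862 bits/symbol


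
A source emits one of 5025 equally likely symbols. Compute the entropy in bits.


H = log2(n) = log2(5025) = 12.2949

12.2949 bits


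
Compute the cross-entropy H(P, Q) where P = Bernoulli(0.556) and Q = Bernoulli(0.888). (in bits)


H(P,Q) = -p*log2(q) - (1-p)*log2(1-q). -0.556*log2(0.888) = 0.095281; -0.444*log2(0.112) = 1.402343. H(P,Q) = 0.095281 + 1.402343 = 1.4976

1.4976 bits


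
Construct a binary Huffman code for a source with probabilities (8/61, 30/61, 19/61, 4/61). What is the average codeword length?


Huffman construction (repeatedly merge the two least-probable nodes; each merge adds 1 bit to every symbol beneath it): 4/61 + 8/61 = 12/61; 12/61 + 19/61 = 31/61; 30/61 + 31/61 = 1. Resulting codeword lengths (in the order the probabilities were given): (3, 1, 2, 3). L_avg = sum(p_i * l_i) = 8/61*3 + 30/61*1 + 19/61*2 + 4/61*3 = 104/61 = 1.7049

1.7049 bits


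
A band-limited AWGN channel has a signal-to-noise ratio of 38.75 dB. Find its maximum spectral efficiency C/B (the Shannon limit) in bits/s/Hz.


SNR_linear = 10^(38.75/10) = 7498.9421; C/B = log2(1 + SNR_linear) = log2(1 + 7498.9421) = 12.8727

12.8727 bits/s/Hz


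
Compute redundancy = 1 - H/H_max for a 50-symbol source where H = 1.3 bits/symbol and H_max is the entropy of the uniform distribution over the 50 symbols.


H_max = log2(K) = log2(50) = 5.6439 bits/symbol. Redundancy = 1 - H/H_max = 1 - 1.3/5.6439 = 1 - 0.2303 = 0.7697

0.7697


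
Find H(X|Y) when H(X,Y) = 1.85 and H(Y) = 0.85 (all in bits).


H(X|Y) = H(X,Y) - H(Y) = 1.85 - 0.85 = 1.0

1.0 bits


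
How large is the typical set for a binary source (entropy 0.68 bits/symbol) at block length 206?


log2|A_typical| = nH = 206 * 0.68 = 140.08, so |A_typical| ~ 2^140.08 = 1.473e+42

1.473e+42


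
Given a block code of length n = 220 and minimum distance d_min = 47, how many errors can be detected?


Detection capability = d_min - 1 = 47 - 1 = 46

46 errors


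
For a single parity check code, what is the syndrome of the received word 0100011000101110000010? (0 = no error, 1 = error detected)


Syndrome = XOR of all bits = 0 XOR 1 XOR 0 XOR 0 XOR 0 XOR 1 XOR 1 XOR 0 XOR 0 XOR 0 XOR 1 XOR 0 XOR 1 XOR 1 XOR 1 XOR 0 XOR 0 XOR 0 XOR 0 XOR 0 XOR 1 XOR 0 = 0

0


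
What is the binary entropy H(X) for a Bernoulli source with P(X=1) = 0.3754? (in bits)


H = -p*log2(p) - (1-p)*log2(1-p). -0.3754*log2(0.3754) = 0.530628; -0.6246*log2(0.6246) = 0.424101. H = 0.530628 + 0.424101 = 0.9547

0.9547 bits


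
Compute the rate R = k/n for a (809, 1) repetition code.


Rate = k/n = 1/809

1/809


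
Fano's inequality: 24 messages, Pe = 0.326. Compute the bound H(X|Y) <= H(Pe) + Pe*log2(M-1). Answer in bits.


H(Pe) = -Pe*log2(Pe) - (1-Pe)*log2(1-Pe) = -0.326*log2(0.326) - 0.674*log2(0.674) = 0.527160 + 0.383627 = 0.9108. Pe*log2(M-1) = 0.326*log2(23) = 1.474681. Bound = H(Pe) + Pe*log2(M-1) = 0.527160 + 0.383627 + 1.474681 = 2.3855

2.3855 bits


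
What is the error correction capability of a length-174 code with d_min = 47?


Correction capability = floor((d-1)/2) = floor((47-1)/2) = 23

23 errors


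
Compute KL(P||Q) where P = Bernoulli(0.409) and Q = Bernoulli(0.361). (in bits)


KL = p*log2(p/q) + (1-p)*log2((1-p)/(1-q)) = 0.409*log2(0.409/0.361) + 0.591*log2(0.591/0.639) = 0.0071

0.0071 bits


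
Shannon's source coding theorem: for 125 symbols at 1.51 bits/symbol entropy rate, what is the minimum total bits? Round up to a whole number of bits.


Minimum bits >= n * H = 125 * 1.51 = 188.75, rounded up to a whole number of bits = 189

189 bits


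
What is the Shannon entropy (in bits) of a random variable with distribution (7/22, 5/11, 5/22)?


H = -sum(p_i * log2(p_i)). Terms: -(7/22)*log2(7/22) = 0.525661; -(5/11)*log2(5/11) = 0.517047; -(5/22)*log2(5/22) = 0.485796. H = 0.525661 + 0.517047 + 0.485796 = 1.5285

1.5285 bits


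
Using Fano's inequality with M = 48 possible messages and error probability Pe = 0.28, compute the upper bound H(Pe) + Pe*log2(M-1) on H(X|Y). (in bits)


H(Pe) = -Pe*log2(Pe) - (1-Pe)*log2(1-Pe) = -0.28*log2(0.28) - 0.72*log2(0.72) = 0.514220 + 0.341230 = 0.8555. Pe*log2(M-1) = 0.28*log2(47) = 1.555285. Bound = H(Pe) + Pe*log2(M-1) = 0.514220 + 0.341230 + 1.555285 = 2.4107

2.4107 bits


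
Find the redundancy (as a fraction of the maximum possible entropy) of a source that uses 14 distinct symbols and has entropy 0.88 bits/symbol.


H_max = log2(K) = log2(14) = 3.8074 bits/symbol. Redundancy = 1 - H/H_max = 1 - 0.88/3.8074 = 1 - 0.2311 = 0.7689

0.7689


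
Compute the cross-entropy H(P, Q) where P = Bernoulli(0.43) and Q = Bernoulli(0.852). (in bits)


H(P,Q) = -p*log2(q) - (1-p)*log2(1-q). -0.43*log2(0.852) = 0.099362; -0.57*log2(0.148) = 1.571109. H(P,Q) = 0.099362 + 1.571109 = 1.6705

1.6705 bits


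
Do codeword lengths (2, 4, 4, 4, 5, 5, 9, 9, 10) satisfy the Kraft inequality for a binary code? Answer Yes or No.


Kraft sum = sum(2^(-l_i)) = 0.5049, need <= 1. Result: satisfied (a binary prefix-free code with these lengths exists)

Yes


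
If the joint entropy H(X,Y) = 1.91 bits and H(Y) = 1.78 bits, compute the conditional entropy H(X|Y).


H(X|Y) = H(X,Y) - H(Y) = 1.91 - 1.78 = 0.13

0.13 bits


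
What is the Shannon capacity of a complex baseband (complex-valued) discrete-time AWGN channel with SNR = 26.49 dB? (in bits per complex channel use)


SNR_linear = 10^(26.49/10) = 445.6562; C = log2(1 + SNR_linear) = log2(1 + 445.6562) = 8.803

8.803 bits/channel use


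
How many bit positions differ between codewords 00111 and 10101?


Count differing positions: ^ . . ^ . = 2 differences

2


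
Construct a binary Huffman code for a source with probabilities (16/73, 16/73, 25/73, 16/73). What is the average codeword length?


Huffman construction (repeatedly merge the two least-probable nodes; each merge adds 1 bit to every symbol beneath it): 16/73 + 16/73 = 32/73; 16/73 + 25/73 = 41/73; 32/73 + 41/73 = 1. Resulting codeword lengths (in the order the probabilities were given): (2, 2, 2, 2). L_avg = sum(p_i * l_i) = 16/73*2 + 16/73*2 + 25/73*2 + 16/73*2 = 2

2.0 bits


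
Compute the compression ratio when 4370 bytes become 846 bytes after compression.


Ratio = original / compressed = 4370 / 846 = 5.1655

5.1655


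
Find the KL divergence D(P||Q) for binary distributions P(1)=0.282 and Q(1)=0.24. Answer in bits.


KL = p*log2(p/q) + (1-p)*log2((1-p)/(1-q)) = 0.282*log2(0.282/0.24) + 0.718*log2(0.718/0.76) = 0.0067

0.0067 bits


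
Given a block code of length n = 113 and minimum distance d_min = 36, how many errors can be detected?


Detection capability = d_min - 1 = 36 - 1 = 35

35 errors


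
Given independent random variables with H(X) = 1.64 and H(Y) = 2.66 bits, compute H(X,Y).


For independent variables, H(X,Y) = H(X) + H(Y) = 1.64 + 2.66 = 4.3

4.3 bits


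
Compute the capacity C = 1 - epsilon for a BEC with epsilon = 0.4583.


C = 1 - epsilon = 1 - 0.4583 = 0.5417

0.5417 bits


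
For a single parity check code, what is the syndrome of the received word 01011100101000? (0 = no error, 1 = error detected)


Syndrome = XOR of all bits = 0 XOR 1 XOR 0 XOR 1 XOR 1 XOR 1 XOR 0 XOR 0 XOR 1 XOR 0 XOR 1 XOR 0 XOR 0 XOR 0 = 0

0


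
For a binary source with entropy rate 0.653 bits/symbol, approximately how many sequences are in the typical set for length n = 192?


log2|A_typical| = nH = 192 * 0.653 = 125.376, so |A_typical| ~ 2^125.376 = 5.520e+37

5.520e+37


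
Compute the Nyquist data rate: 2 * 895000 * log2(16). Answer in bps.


Rate = 2 * B * log2(M) = 2 * 895000 * 4.0 = 7160000.0

7160000.0 bps


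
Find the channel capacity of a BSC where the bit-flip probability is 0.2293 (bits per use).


H(p) = -p*log2(p) - (1-p)*log2(1-p) = -0.2293*log2(0.2293) - 0.7707*log2(0.7707) = 0.487192 + 0.289597 = 0.7768. C = 1 - H(p) = 1 - 0.7768 = 0.2232

0.2232 bits
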